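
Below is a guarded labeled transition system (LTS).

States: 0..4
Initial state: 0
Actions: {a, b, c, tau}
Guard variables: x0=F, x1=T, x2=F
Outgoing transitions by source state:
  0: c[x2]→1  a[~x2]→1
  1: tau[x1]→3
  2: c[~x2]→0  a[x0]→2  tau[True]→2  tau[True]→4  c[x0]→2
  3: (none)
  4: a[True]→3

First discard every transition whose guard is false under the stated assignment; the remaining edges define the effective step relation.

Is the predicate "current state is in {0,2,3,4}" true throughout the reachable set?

Safe = {0,2,3,4}
Reach set: {0,1,3}
  0: ok
  1: ✗ unsafe
  3: ok
witness against invariant: a → 1

Answer: INVARIANT VIOLATED at state 1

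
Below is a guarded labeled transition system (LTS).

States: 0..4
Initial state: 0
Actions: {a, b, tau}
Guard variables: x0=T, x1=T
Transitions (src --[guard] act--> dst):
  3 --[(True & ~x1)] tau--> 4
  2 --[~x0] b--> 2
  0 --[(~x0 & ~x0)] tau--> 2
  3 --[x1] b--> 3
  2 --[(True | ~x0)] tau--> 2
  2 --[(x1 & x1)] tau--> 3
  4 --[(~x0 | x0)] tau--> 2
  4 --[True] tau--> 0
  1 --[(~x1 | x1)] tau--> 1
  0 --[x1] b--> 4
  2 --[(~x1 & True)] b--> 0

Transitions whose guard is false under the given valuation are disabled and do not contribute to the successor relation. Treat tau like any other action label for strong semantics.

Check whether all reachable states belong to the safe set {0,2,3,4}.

Answer: INVARIANT HOLDS

Trace:
Allowed set {0,2,3,4}
Reach set: {0,2,3,4}
  0: safe
  2: safe
  3: safe
  4: safe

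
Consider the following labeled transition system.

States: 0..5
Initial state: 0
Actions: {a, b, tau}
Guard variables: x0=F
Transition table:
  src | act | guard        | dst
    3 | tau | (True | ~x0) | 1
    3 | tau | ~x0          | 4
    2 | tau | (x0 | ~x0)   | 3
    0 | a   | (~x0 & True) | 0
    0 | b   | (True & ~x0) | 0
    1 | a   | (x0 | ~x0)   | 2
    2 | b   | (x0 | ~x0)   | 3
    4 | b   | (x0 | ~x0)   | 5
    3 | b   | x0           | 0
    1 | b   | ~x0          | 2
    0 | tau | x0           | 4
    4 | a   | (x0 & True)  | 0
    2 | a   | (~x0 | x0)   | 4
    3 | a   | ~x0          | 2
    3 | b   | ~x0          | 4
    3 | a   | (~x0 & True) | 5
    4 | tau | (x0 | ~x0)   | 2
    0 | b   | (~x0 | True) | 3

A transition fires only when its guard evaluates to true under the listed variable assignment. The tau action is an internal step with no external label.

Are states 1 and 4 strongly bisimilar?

Answer: NOT BISIMILAR

Working:
Refine partition for ~:
  round 0: {{0,1,2,3,4,5}}
  round 1: {{0,1},{2,3},{4},{5}}
  round 2: {{0},{1},{2},{3},{4},{5}}
stable after 3 split(s): 6 block(s)
[1]={1}  [4]={4}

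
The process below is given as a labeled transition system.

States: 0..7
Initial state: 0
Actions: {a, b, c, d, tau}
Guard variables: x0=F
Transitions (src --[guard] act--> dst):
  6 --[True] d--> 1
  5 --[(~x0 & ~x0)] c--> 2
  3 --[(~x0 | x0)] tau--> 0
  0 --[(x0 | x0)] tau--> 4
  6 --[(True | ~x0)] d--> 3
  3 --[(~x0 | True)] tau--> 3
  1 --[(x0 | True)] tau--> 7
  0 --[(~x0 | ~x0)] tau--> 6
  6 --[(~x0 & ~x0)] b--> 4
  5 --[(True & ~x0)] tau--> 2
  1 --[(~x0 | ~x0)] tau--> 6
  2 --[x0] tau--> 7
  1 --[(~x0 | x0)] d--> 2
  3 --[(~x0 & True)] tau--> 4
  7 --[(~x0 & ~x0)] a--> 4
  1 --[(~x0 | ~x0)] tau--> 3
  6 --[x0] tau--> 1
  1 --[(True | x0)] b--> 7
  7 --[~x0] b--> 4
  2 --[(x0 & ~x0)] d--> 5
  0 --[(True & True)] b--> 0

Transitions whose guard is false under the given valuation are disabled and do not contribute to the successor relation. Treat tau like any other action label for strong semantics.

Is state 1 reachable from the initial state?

Answer: REACHABLE

Analysis:
After dropping false guards: 17 live edges.
L0 = {0}
L1 = {6}  total {0,6}
L2 = {1,3,4}  total {0,1,3,4,6}
L3 = {2,7}  total {0,1,2,3,4,6,7}
Reachable = {0,1,2,3,4,6,7}
witness 1: tau·d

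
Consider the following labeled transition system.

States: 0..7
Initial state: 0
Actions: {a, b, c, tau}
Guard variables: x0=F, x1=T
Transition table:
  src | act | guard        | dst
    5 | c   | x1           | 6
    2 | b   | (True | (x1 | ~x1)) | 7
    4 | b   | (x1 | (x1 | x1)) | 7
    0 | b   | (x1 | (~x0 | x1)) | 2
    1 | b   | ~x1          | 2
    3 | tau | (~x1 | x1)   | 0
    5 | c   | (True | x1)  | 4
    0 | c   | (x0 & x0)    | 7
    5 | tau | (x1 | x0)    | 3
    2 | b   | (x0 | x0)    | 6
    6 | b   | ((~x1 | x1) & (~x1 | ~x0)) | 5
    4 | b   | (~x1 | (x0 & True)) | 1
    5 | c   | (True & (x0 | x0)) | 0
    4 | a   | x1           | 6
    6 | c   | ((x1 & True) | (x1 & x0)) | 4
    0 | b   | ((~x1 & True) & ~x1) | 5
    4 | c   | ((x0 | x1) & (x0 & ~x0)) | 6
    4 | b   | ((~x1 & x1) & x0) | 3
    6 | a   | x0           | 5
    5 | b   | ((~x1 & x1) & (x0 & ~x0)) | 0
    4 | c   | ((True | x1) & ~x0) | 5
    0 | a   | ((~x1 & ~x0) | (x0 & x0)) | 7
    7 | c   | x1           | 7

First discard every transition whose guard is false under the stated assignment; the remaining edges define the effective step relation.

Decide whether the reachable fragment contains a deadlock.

Answer: DEADLOCK-FREE

Working:
Reach set: {0,2,7}
  0: b→2  [deg 1]
  2: b→7  [deg 1]
  7: c→7  [deg 1]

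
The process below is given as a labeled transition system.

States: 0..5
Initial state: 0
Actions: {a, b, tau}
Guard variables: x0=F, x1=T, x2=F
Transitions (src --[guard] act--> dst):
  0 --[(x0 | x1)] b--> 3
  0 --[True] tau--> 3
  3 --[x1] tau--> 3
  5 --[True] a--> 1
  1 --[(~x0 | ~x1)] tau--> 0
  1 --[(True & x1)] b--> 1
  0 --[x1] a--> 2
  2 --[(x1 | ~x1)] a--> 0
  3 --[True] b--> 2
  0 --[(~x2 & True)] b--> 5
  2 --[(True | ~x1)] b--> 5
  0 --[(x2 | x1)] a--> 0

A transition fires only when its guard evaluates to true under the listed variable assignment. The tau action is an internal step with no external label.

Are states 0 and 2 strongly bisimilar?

Answer: NOT BISIMILAR

Analysis:
Compute ~ classes (split until stable):
  P[0] = {{0,1,2,3,4,5}}
  P[1] = {{0},{1,3},{2},{4},{5}}
  P[2] = {{0},{1},{2},{3},{4},{5}}
6 equivalence class(es) (converged in 3)
[0]={0}  [2]={2}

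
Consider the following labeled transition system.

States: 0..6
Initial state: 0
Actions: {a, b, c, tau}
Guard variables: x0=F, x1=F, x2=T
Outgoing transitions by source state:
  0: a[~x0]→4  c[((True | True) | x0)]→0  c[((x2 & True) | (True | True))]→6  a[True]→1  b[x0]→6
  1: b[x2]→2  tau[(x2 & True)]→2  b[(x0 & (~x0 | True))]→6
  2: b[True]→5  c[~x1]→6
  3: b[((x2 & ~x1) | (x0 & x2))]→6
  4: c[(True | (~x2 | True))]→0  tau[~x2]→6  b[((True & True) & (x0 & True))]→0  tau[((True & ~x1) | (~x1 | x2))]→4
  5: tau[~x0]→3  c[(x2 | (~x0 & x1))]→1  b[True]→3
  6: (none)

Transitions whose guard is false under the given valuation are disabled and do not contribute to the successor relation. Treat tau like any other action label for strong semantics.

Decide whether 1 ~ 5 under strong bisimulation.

Answer: NOT BISIMILAR

Working:
Compute ~ classes (split until stable):
  P[0] = {{0,1,2,3,4,5,6}}
  P[1] = {{0},{1},{2},{3},{4},{5},{6}}
stable after 2 split(s): 7 block(s)
[1]={1}  [5]={5}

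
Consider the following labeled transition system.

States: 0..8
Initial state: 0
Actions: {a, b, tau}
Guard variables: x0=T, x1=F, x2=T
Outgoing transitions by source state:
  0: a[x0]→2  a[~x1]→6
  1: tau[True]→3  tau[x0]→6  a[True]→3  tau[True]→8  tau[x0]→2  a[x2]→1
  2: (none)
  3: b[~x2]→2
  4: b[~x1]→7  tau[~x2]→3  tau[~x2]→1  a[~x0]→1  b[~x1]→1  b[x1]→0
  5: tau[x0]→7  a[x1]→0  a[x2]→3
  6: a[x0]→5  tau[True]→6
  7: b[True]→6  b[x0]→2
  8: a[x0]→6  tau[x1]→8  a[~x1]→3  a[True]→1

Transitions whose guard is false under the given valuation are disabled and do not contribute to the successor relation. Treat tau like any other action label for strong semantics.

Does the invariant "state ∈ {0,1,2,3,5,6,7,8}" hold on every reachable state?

Safe = {0,1,2,3,5,6,7,8}
R = {0,2,3,5,6,7}
  0: safe
  2: safe
  3: safe
  5: safe
  6: safe
  7: safe

Answer: INVARIANT HOLDS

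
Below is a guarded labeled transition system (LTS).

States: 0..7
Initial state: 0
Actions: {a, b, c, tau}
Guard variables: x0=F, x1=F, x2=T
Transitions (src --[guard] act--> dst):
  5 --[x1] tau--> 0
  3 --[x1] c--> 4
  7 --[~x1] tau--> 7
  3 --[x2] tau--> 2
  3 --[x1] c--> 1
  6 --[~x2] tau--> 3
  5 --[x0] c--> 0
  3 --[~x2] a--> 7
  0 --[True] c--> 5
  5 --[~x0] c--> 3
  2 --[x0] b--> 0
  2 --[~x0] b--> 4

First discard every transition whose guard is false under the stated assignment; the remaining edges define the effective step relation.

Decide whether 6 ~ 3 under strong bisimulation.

Refine partition for ~:
  π0 = {{0,1,2,3,4,5,6,7}}
  π1 = {{0,5},{1,4,6},{2},{3,7}}
  π2 = {{0},{1,4,6},{2},{3},{5},{7}}
Fixed point at round 3; 6 class(es).
[6]={1,4,6}  [3]={3}

Answer: NOT BISIMILAR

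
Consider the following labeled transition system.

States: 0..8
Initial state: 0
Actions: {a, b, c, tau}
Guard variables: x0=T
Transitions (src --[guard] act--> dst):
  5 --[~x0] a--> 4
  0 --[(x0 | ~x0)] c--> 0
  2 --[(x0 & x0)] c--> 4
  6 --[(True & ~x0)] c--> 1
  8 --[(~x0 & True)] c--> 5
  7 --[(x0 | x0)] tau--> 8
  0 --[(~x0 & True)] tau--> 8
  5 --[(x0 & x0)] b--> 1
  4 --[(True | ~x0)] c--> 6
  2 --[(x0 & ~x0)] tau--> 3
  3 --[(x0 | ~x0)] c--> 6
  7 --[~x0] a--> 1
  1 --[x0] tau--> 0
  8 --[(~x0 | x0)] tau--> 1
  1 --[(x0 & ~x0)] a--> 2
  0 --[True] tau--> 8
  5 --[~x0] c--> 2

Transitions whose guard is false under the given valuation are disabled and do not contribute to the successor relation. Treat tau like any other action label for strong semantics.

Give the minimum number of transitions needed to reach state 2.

Answer: UNREACHABLE

Analysis:
BFS to 2:
  L0 = {0}
  L1 = {8}
  L2 = {1}
2 never appears.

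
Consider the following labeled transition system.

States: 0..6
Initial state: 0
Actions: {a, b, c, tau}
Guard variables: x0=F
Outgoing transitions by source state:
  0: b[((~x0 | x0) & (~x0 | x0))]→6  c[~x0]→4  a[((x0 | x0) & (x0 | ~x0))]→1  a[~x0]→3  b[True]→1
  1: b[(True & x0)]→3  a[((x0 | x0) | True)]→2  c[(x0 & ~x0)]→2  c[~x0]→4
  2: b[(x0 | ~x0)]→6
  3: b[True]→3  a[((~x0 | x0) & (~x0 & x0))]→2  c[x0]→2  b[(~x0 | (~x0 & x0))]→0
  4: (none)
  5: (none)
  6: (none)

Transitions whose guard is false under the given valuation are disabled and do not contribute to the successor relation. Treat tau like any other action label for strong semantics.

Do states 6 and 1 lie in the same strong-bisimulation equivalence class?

Answer: NOT BISIMILAR

Analysis:
Compute ~ classes (split until stable):
  round 0: {{0,1,2,3,4,5,6}}
  round 1: {{0},{1},{2,3},{4,5,6}}
  round 2: {{0},{1},{2},{3},{4,5,6}}
5 equivalence class(es) (converged in 3)
6∈{4,5,6}, 1∈{1}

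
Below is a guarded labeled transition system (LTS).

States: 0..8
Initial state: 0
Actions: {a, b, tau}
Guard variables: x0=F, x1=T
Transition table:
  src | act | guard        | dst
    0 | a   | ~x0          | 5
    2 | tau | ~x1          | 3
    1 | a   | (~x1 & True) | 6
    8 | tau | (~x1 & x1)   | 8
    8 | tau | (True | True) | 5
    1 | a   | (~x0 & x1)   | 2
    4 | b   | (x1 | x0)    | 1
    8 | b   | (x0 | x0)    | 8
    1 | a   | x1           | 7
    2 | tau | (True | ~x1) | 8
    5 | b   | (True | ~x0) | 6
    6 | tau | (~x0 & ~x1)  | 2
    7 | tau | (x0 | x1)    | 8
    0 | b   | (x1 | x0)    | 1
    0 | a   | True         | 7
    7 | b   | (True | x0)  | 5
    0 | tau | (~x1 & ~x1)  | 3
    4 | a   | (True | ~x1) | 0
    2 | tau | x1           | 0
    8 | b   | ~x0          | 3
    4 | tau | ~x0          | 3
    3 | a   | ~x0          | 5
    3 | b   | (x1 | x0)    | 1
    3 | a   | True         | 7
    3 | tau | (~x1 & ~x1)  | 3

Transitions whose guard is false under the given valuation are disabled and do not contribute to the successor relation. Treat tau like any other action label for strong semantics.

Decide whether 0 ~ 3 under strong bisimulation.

Answer: BISIMILAR

Analysis:
Compute ~ classes (split until stable):
  π0 = {{0,1,2,3,4,5,6,7,8}}
  π1 = {{0,3},{1},{2},{4},{5},{6},{7,8}}
  π2 = {{0,3},{1},{2},{4},{5},{6},{7},{8}}
Fixed point at round 3; 8 class(es).
class of 0: {0,3}; class of 3: {0,3}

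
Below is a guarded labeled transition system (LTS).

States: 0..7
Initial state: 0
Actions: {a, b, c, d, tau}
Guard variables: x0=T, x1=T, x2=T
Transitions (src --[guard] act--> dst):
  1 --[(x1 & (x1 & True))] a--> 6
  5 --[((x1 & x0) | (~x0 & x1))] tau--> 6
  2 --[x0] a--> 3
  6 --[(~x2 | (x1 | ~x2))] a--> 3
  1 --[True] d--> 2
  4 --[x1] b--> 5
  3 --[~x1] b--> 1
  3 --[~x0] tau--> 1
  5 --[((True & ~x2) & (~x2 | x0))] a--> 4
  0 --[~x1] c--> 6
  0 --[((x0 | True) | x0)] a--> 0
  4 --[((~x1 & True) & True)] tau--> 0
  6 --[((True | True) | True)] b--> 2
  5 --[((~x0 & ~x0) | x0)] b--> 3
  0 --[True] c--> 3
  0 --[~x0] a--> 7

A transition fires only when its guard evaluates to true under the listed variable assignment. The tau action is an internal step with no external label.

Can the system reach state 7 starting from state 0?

After dropping false guards: 10 live edges.
depth 0: {0}
depth 1: {3}  total {0,3}
Reachable = {0,3}

Answer: UNREACHABLE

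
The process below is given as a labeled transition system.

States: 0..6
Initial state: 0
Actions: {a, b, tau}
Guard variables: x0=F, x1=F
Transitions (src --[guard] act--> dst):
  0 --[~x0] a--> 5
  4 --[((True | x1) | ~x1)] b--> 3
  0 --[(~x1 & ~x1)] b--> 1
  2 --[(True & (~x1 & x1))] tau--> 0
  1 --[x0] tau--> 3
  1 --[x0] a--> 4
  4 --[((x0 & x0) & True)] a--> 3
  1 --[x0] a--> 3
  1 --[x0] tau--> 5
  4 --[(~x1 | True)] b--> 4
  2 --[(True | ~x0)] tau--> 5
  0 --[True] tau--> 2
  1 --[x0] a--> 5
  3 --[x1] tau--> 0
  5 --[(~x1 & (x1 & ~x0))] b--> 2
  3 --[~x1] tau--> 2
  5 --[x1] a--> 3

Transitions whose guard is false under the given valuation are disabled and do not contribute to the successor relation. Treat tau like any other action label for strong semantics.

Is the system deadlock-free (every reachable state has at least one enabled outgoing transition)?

Answer: DEADLOCK at state 1

Analysis:
Reach set: {0,1,2,5}
  0: a→5  b→1  tau→2  [3 exit(s)]
  1: ∅  [no exit]
  2: tau→5  [1 exit(s)]
  5: ∅  [no exit]
witness 1: b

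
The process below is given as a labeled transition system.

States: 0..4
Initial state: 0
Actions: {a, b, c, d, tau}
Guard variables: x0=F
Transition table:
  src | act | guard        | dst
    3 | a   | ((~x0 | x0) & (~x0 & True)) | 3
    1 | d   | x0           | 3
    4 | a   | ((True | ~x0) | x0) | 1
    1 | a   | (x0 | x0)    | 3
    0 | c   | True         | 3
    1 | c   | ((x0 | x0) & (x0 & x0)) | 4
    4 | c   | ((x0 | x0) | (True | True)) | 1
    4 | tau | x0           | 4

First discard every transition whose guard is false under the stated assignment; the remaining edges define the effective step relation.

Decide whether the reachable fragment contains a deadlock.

R = {0,3}
  0: c→3  [1 out]
  3: a→3  [1 out]

Answer: DEADLOCK-FREE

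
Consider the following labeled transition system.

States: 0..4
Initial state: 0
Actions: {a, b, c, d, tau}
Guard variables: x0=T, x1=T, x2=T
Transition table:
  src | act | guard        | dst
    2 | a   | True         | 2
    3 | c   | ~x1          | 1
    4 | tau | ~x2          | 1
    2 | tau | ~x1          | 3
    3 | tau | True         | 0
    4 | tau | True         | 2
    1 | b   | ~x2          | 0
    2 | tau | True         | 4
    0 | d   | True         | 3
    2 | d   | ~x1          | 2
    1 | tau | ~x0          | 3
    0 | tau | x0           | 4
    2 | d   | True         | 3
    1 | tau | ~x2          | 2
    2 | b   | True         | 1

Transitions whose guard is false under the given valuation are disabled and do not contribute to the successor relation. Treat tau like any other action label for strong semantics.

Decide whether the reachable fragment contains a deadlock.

Reachable = {0,1,2,3,4}
  0: d→3  tau→4  [deg 2]
  1: ∅  [deadlock]
  2: a→2  b→1  d→3  tau→4  [deg 4]
  3: tau→0  [deg 1]
  4: tau→2  [deg 1]
Path to 1: tau·tau·b

Answer: DEADLOCK at state 1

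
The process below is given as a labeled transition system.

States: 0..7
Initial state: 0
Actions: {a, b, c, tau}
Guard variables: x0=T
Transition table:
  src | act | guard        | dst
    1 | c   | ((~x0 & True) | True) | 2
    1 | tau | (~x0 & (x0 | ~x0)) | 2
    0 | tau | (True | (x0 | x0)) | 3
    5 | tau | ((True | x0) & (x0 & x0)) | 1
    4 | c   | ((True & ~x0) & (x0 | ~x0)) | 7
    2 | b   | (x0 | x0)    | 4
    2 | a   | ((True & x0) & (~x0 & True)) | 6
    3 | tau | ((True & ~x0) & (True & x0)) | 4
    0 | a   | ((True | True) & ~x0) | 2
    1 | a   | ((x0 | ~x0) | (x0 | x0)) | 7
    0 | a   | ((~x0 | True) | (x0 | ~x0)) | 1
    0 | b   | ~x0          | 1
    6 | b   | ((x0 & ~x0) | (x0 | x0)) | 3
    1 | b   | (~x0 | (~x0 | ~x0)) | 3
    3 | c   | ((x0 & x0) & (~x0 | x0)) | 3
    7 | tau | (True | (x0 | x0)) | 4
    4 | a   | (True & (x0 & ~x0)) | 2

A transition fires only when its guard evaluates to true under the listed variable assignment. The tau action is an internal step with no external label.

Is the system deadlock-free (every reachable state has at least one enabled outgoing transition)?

Answer: DEADLOCK at state 4

Working:
Reachable = {0,1,2,3,4,7}
  0: a→1  tau→3  [2 out]
  1: a→7  c→2  [2 out]
  2: b→4  [1 out]
  3: c→3  [1 out]
  4: ∅  [STUCK]
  7: tau→4  [1 out]
witness 4: a·c·b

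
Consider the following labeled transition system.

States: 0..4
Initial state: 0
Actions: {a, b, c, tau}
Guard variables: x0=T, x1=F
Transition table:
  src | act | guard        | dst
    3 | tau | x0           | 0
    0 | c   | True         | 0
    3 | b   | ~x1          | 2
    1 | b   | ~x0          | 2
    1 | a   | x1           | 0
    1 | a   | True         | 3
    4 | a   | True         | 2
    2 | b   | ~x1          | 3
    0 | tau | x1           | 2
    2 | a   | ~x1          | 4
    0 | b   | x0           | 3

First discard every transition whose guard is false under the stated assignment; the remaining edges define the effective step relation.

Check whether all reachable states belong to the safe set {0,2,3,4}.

Answer: INVARIANT HOLDS

Working:
Safe = {0,2,3,4}
Reachable = {0,2,3,4}
  0: ✓
  2: ✓
  3: ✓
  4: ✓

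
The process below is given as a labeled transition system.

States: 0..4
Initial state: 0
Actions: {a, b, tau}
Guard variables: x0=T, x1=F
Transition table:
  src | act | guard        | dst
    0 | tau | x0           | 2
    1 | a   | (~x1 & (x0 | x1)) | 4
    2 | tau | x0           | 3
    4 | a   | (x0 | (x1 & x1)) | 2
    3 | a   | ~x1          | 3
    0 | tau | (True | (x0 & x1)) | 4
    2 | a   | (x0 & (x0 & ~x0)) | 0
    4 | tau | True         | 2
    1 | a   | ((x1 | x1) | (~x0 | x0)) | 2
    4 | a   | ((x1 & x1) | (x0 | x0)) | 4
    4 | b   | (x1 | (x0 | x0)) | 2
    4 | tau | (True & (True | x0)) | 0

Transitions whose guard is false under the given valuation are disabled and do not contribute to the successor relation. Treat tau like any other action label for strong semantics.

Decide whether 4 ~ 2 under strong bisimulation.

Refine partition for ~:
  P[0] = {{0,1,2,3,4}}
  P[1] = {{0,2},{1,3},{4}}
  P[2] = {{0},{1},{2},{3},{4}}
stable after 3 split(s): 5 block(s)
4∈{4}, 2∈{2}

Answer: NOT BISIMILAR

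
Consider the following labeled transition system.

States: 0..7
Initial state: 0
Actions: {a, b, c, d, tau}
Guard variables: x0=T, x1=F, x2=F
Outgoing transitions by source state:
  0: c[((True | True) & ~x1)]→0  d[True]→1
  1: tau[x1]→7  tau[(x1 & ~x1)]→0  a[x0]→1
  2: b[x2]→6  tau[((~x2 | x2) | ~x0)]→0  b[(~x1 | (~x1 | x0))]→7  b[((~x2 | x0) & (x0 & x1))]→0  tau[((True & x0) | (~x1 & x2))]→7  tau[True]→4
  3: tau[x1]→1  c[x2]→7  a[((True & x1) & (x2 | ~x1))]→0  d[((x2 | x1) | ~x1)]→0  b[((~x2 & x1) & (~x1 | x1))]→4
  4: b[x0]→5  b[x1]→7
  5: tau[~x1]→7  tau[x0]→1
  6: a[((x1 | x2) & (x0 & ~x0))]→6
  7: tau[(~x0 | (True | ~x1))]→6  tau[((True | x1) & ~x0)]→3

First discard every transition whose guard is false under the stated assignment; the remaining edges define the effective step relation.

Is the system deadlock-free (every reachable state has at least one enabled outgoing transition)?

Answer: DEADLOCK-FREE

Analysis:
Reachable = {0,1}
  0: c→0  d→1  [2 out]
  1: a→1  [1 out]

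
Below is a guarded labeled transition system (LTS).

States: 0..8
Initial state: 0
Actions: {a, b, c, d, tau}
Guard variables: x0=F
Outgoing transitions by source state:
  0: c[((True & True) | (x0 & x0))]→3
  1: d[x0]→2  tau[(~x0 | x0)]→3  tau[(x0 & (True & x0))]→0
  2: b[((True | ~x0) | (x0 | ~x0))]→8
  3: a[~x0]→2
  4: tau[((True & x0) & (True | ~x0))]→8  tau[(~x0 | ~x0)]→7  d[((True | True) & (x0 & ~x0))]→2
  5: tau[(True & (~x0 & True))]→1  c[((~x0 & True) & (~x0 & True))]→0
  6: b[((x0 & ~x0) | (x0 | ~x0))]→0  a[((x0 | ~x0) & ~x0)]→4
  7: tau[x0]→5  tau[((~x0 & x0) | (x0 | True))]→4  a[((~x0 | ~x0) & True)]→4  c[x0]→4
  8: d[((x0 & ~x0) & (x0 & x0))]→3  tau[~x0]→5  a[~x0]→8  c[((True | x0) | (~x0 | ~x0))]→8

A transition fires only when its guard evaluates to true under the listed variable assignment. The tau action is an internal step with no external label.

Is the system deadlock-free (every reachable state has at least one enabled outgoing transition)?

Answer: DEADLOCK-FREE

Trace:
R = {0,1,2,3,5,8}
  0: c→3  [deg 1]
  1: tau→3  [deg 1]
  2: b→8  [deg 1]
  3: a→2  [deg 1]
  5: c→0  tau→1  [deg 2]
  8: a→8  c→8  tau→5  [deg 3]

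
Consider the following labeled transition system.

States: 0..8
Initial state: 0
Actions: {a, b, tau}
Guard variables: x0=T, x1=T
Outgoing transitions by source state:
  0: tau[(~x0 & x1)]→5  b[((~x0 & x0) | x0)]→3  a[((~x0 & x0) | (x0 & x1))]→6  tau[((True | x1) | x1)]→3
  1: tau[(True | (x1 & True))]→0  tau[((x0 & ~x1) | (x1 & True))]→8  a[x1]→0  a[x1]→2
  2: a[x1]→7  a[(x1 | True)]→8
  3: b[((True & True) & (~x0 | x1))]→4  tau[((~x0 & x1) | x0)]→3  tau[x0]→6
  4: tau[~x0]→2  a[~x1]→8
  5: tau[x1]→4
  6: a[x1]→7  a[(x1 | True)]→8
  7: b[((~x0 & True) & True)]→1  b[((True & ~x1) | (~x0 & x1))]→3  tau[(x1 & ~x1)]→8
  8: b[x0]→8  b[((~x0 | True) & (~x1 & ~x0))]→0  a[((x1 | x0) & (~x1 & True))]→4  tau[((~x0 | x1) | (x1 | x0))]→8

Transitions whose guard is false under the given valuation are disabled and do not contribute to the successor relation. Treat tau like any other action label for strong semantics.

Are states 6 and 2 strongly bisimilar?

Refine partition for ~:
  round 0: {{0,1,2,3,4,5,6,7,8}}
  round 1: {{0},{1},{2,6},{3,8},{4,7},{5}}
  round 2: {{0},{1},{2,6},{3},{4,7},{5},{8}}
7 equivalence class(es) (converged in 3)
6∈{2,6}, 2∈{2,6}

Answer: BISIMILAR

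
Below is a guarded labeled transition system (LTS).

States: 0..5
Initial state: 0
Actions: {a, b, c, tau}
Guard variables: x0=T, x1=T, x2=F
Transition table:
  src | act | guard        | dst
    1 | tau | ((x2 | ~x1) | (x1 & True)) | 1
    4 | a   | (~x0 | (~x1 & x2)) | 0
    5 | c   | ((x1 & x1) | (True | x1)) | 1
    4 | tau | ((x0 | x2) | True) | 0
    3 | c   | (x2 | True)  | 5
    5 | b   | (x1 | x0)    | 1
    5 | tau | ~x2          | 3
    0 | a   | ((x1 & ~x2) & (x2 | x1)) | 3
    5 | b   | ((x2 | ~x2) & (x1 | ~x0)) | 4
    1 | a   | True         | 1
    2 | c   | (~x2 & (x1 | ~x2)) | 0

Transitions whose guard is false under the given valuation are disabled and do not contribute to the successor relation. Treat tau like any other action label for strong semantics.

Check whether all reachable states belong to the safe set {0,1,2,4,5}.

Answer: INVARIANT VIOLATED at state 3

Trace:
Safe = {0,1,2,4,5}
Reach set: {0,1,3,4,5}
  0: ok
  1: ok
  3: outside
  4: ok
  5: ok
reach 3 via a — violates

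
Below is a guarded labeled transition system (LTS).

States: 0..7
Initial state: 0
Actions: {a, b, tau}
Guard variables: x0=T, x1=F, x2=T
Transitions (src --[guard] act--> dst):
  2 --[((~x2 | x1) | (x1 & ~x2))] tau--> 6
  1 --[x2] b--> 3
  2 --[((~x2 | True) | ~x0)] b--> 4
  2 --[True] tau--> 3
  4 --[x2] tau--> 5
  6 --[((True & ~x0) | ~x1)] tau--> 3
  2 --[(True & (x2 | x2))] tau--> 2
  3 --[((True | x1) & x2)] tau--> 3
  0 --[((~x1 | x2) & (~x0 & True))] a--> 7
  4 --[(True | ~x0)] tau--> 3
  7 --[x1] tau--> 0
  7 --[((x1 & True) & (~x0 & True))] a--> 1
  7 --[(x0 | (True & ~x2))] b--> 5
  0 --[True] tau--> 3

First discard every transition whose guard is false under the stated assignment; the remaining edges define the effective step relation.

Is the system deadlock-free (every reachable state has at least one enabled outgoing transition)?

Answer: DEADLOCK-FREE

Trace:
R = {0,3}
  0: tau→3  [1 exit(s)]
  3: tau→3  [1 exit(s)]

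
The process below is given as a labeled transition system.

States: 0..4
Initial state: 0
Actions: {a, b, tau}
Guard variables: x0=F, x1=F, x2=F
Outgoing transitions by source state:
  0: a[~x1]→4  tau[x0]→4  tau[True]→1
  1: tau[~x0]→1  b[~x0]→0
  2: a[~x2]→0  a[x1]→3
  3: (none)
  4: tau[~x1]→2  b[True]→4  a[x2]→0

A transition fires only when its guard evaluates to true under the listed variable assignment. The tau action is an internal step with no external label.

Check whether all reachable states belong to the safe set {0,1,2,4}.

Inv-set: {0,1,2,4}
Reachable = {0,1,2,4}
  0: ok
  1: ok
  2: ok
  4: ok

Answer: INVARIANT HOLDS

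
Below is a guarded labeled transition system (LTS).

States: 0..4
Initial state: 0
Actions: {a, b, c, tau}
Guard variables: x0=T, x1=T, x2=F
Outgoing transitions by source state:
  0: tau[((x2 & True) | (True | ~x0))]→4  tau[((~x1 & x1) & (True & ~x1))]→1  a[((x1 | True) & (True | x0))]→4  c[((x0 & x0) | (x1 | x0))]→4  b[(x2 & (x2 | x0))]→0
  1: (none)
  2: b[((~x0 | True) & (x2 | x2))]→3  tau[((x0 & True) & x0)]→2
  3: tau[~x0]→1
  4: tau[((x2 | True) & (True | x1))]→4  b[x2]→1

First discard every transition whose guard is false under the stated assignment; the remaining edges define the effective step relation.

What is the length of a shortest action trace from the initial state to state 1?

Answer: UNREACHABLE

Analysis:
BFS to 1:
  Layer 0: {0}
  Layer 1: {4}
1 never appears.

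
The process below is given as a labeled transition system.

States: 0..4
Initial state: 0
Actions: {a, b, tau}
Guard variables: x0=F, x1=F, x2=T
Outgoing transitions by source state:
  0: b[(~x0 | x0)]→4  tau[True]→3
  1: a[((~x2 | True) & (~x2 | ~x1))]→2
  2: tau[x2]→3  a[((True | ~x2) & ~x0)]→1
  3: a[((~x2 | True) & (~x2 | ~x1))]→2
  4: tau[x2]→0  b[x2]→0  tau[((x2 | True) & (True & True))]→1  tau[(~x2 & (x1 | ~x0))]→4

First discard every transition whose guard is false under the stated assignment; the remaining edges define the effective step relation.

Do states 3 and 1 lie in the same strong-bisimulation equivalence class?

Answer: BISIMILAR

Trace:
Bisimulation quotient by refinement:
  round 0: {{0,1,2,3,4}}
  round 1: {{0,4},{1,3},{2}}
  round 2: {{0},{1,3},{2},{4}}
4 equivalence class(es) (converged in 3)
class of 3: {1,3}; class of 1: {1,3}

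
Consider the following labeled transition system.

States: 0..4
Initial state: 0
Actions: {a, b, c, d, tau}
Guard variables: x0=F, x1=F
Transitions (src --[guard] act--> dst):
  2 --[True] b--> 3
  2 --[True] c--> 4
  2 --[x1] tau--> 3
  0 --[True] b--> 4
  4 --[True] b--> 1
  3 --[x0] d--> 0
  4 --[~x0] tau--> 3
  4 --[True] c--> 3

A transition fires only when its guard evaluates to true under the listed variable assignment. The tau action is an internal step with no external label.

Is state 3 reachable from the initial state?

Answer: REACHABLE

Analysis:
6 transition(s) survive guard evaluation.
depth 0: {0}
depth 1: {4}  now seen {0,4}
depth 2: {1,3}  now seen {0,1,3,4}
Reachable = {0,1,3,4}
trace reaching 3: b·tau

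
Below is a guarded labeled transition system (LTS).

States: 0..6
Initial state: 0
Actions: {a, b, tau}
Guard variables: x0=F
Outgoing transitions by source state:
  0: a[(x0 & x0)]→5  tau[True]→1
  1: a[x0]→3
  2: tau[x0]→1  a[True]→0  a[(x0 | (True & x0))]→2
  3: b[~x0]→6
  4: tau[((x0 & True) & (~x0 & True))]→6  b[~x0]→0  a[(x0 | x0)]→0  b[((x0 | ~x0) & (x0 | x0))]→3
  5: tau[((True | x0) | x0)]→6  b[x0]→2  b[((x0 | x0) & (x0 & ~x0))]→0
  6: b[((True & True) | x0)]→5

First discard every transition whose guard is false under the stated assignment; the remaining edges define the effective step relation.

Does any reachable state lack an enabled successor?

Answer: DEADLOCK at state 1

Analysis:
Reach set: {0,1}
  0: tau→1  [1 out]
  1: ∅  [deadlock]
Path to 1: tau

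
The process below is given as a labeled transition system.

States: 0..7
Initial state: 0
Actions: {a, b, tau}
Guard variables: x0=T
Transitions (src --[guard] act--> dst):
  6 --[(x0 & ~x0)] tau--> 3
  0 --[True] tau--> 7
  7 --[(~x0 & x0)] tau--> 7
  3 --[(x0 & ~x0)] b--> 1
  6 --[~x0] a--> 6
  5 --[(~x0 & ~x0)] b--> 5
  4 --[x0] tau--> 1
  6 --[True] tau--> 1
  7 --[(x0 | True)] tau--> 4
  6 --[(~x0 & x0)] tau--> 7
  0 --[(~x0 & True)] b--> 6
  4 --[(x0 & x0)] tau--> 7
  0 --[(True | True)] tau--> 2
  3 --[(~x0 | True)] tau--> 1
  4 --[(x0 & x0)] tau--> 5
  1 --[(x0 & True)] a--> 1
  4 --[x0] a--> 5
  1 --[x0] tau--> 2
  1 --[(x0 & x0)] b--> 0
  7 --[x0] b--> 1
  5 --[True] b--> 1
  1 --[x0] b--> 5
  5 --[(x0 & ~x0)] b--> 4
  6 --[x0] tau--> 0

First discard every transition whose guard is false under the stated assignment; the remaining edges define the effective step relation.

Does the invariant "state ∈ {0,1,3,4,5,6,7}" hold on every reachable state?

Safe = {0,1,3,4,5,6,7}
Reach set: {0,1,2,4,5,7}
  0: ok
  1: ok
  2: outside
  4: ok
  5: ok
  7: ok
reach 2 via tau — violates

Answer: INVARIANT VIOLATED at state 2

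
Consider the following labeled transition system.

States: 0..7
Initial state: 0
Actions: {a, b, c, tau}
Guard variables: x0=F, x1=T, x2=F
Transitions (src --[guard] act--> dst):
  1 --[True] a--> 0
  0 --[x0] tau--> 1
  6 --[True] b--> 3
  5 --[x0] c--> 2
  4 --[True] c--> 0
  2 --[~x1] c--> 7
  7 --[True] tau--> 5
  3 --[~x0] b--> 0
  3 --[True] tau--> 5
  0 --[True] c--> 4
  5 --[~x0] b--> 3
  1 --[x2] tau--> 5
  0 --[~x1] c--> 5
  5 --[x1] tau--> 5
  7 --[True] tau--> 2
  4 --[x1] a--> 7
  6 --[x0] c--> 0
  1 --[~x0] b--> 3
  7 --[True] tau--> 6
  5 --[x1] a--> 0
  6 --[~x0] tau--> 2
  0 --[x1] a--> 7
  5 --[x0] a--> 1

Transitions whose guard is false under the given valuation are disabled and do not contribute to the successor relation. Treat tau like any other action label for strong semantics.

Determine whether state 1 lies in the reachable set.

Answer: UNREACHABLE

Working:
After dropping false guards: 16 live edges.
L0 = {0}
L1 = {4,7}  cumulative {0,4,7}
L2 = {2,5,6}  cumulative {0,2,4,5,6,7}
L3 = {3}  cumulative {0,2,3,4,5,6,7}
R = {0,2,3,4,5,6,7}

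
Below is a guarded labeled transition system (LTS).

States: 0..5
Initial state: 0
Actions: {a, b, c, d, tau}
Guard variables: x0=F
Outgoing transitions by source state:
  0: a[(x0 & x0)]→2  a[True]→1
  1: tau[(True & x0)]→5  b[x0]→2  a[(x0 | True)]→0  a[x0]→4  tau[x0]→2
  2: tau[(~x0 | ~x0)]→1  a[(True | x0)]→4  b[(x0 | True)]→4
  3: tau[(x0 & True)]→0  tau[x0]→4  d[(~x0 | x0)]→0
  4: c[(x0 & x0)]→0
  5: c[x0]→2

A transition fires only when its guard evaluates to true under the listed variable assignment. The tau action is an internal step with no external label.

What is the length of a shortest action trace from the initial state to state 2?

BFS to 2:
  Layer 0: {0}
  Layer 1: {1}
2 never appears.

Answer: UNREACHABLE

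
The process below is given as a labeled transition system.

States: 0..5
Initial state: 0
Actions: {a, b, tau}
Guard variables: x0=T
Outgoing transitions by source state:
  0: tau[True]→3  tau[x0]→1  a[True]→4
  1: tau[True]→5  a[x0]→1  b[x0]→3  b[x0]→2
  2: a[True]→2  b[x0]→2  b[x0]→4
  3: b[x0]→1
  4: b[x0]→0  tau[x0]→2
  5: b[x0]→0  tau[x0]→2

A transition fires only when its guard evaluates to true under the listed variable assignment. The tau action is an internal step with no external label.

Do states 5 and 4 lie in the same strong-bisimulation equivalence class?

Answer: BISIMILAR

Analysis:
Bisimulation quotient by refinement:
  round 0: {{0,1,2,3,4,5}}
  round 1: {{0},{1},{2},{3},{4,5}}
5 equivalence class(es) (converged in 2)
[5]={4,5}  [4]={4,5}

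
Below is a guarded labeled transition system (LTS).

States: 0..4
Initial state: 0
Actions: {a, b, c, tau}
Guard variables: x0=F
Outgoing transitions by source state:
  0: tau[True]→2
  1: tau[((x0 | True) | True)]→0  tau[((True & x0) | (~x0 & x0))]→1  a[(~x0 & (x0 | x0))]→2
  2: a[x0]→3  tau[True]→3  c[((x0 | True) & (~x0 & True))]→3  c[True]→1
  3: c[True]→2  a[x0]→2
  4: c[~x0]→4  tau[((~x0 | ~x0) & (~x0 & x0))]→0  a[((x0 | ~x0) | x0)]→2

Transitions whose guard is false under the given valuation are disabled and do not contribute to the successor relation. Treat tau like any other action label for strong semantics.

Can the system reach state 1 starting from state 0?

Answer: REACHABLE

Working:
Guard filter leaves 8 enabled edge(s).
depth 0: {0}
depth 1: {2}  now seen {0,2}
depth 2: {1,3}  now seen {0,1,2,3}
R = {0,1,2,3}
Path to 1: tau·c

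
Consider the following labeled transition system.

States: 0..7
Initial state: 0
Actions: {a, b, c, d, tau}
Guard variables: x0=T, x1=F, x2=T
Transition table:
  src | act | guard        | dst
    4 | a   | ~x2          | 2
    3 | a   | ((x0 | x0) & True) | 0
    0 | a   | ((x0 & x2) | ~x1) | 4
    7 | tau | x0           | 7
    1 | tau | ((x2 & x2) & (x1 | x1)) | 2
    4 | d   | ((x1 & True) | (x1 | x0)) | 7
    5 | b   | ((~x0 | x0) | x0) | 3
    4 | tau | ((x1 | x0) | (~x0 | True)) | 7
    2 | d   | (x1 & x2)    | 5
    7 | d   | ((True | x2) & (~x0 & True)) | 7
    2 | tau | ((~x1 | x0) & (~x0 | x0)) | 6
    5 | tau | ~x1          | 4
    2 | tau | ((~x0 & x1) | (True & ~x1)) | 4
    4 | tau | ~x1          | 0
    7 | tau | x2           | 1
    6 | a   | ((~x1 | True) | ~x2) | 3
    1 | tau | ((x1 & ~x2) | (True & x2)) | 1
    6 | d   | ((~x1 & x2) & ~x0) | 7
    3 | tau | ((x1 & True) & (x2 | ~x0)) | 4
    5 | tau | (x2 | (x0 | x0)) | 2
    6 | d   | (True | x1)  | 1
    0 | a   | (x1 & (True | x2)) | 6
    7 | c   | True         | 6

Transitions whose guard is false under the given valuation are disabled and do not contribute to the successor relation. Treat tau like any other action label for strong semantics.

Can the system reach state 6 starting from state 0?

Answer: REACHABLE

Trace:
After dropping false guards: 16 live edges.
Layer 0: {0}
Layer 1: {4}  now seen {0,4}
Layer 2: {7}  now seen {0,4,7}
Layer 3: {1,6}  now seen {0,1,4,6,7}
Layer 4: {3}  now seen {0,1,3,4,6,7}
R = {0,1,3,4,6,7}
trace reaching 6: a·d·c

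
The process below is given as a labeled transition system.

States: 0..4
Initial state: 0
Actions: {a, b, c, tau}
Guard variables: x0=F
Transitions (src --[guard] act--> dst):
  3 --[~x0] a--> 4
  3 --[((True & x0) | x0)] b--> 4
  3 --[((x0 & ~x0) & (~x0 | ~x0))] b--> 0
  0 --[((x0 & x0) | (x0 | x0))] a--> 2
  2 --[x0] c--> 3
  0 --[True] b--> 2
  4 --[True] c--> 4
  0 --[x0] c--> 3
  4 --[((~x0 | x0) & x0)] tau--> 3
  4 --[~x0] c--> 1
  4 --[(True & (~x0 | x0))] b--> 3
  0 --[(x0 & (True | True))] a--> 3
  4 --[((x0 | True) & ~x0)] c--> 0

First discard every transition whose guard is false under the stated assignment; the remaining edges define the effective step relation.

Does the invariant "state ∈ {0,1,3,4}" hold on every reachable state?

Inv-set: {0,1,3,4}
R = {0,2}
  0: ✓
  2: outside
witness against invariant: b → 2

Answer: INVARIANT VIOLATED at state 2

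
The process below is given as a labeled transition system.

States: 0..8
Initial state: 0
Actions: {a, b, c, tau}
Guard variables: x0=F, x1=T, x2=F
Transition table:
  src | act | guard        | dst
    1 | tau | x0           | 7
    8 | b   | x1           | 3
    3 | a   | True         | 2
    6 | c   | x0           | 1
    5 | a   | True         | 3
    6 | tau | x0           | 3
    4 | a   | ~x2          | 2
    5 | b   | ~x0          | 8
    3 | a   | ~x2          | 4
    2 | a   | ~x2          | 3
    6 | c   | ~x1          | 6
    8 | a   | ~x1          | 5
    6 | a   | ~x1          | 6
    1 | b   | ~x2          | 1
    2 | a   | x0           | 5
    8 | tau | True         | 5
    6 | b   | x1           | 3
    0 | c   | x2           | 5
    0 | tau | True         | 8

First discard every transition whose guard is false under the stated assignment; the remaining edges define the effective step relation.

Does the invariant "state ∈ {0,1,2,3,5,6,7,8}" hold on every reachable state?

Allowed set {0,1,2,3,5,6,7,8}
Reach set: {0,2,3,4,5,8}
  0: ✓
  2: ✓
  3: ✓
  4: VIOLATES
  5: ✓
  8: ✓
witness against invariant: tau·b·a → 4

Answer: INVARIANT VIOLATED at state 4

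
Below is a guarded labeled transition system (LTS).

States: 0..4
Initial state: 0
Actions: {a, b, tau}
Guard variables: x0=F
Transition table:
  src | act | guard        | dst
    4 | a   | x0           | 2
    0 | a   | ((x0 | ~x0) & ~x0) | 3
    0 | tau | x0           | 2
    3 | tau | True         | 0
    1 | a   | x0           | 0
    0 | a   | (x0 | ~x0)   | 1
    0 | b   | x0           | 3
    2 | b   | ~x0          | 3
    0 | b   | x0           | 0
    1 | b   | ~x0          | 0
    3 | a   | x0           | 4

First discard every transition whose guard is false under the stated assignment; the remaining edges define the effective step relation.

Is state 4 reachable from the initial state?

Answer: UNREACHABLE

Trace:
After dropping false guards: 5 live edges.
L0 = {0}
L1 = {1,3}  cumulative {0,1,3}
R = {0,1,3}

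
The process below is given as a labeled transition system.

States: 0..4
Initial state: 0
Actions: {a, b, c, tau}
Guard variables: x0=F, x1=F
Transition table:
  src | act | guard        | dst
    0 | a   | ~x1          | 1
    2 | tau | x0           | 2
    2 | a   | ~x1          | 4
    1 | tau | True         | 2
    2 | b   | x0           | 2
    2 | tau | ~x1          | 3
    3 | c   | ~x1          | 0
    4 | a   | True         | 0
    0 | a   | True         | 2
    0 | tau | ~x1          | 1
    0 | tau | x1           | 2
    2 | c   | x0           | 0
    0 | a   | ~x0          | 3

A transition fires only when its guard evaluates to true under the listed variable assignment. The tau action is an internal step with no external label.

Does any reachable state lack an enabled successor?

Answer: DEADLOCK-FREE

Trace:
Reachable = {0,1,2,3,4}
  0: a→1  a→2  a→3  tau→1  [4 out]
  1: tau→2  [1 out]
  2: a→4  tau→3  [2 out]
  3: c→0  [1 out]
  4: a→0  [1 out]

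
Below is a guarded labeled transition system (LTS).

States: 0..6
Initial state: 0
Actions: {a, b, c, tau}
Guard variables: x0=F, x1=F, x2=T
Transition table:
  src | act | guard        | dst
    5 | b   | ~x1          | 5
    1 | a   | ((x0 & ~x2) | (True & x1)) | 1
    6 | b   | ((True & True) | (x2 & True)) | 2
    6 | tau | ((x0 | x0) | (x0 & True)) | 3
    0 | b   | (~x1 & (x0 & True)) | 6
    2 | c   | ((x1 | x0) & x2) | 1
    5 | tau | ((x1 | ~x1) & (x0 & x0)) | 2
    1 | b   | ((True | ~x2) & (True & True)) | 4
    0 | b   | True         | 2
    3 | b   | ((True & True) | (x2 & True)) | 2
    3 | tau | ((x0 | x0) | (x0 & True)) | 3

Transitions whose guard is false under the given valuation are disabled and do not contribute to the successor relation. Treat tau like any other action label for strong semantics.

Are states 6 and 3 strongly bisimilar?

Refine partition for ~:
  P[0] = {{0,1,2,3,4,5,6}}
  P[1] = {{0,1,3,5,6},{2,4}}
  P[2] = {{0,1,3,6},{2,4},{5}}
Fixed point at round 3; 3 class(es).
[6]={0,1,3,6}  [3]={0,1,3,6}

Answer: BISIMILAR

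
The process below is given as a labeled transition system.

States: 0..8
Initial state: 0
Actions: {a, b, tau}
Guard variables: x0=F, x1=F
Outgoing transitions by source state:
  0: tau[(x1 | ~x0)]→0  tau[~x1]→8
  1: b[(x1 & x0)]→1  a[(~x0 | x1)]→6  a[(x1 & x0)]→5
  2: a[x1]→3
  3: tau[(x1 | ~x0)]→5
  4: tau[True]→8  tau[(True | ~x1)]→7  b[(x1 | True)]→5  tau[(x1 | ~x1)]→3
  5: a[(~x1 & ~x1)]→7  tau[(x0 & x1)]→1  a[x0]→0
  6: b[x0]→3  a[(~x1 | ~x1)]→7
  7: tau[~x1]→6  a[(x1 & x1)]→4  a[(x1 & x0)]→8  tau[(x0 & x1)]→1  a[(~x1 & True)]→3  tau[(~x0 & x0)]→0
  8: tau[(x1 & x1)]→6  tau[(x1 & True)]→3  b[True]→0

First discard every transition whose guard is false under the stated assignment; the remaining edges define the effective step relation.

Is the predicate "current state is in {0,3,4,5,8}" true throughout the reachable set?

Answer: INVARIANT HOLDS

Trace:
Inv-set: {0,3,4,5,8}
R = {0,8}
  0: ✓
  8: ✓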